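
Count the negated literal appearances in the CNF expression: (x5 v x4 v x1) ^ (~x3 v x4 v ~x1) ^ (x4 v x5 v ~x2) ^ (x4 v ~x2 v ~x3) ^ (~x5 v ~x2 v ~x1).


Scan each clause for negated literals.
Clause 1: 0 negative; Clause 2: 2 negative; Clause 3: 1 negative; Clause 4: 2 negative; Clause 5: 3 negative.
Total negative literal occurrences = 8.

8


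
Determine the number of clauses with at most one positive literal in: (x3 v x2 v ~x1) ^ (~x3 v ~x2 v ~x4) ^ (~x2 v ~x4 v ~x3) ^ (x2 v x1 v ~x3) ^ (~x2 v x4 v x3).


A Horn clause has at most one positive literal.
Clause 1: 2 positive lit(s) -> not Horn
Clause 2: 0 positive lit(s) -> Horn
Clause 3: 0 positive lit(s) -> Horn
Clause 4: 2 positive lit(s) -> not Horn
Clause 5: 2 positive lit(s) -> not Horn
Total Horn clauses = 2.

2


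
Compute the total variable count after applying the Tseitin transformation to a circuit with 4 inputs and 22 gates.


The Tseitin transformation introduces one auxiliary variable per gate.
Total variables = inputs + gates = 4 + 22 = 26.

26


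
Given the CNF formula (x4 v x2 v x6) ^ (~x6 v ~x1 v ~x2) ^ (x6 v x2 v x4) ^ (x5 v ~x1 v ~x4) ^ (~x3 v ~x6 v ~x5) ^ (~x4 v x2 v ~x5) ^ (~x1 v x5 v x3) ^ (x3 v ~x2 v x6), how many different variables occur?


Identify each distinct variable in the formula.
Variables found: x1, x2, x3, x4, x5, x6.
Total distinct variables = 6.

6


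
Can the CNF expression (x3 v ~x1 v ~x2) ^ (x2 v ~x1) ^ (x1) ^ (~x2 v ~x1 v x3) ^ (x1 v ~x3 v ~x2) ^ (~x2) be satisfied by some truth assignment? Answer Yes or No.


Check all 8 possible truth assignments.
Number of satisfying assignments found: 0.
The formula is unsatisfiable.

No


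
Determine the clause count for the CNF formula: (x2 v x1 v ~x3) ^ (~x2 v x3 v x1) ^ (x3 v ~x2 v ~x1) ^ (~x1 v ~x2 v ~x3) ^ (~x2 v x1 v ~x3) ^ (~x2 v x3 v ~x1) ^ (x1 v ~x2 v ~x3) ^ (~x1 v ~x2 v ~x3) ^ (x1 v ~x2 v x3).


Each group enclosed in parentheses joined by ^ is one clause.
Counting the conjuncts: 9 clauses.

9


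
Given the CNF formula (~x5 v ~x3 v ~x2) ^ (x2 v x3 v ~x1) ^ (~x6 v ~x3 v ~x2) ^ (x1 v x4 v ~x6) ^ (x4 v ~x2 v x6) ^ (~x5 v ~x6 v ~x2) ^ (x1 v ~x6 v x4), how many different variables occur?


Identify each distinct variable in the formula.
Variables found: x1, x2, x3, x4, x5, x6.
Total distinct variables = 6.

6


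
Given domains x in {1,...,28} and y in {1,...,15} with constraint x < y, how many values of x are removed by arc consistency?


For the constraint x < y, x needs a supporting value in y's domain.
x can be at most 14 (one less than y's maximum).
Valid x values from domain: 14 out of 28.
Pruned = 28 - 14 = 14.

14


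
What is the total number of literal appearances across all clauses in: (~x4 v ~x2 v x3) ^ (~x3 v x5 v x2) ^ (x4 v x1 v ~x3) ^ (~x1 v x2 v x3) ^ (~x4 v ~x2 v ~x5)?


Clause lengths: 3, 3, 3, 3, 3.
Sum = 3 + 3 + 3 + 3 + 3 = 15.

15


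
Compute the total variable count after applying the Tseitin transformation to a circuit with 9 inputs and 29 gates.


The Tseitin transformation introduces one auxiliary variable per gate.
Total variables = inputs + gates = 9 + 29 = 38.

38


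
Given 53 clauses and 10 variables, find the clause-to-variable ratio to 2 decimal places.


Clause-to-variable ratio = clauses / variables.
53 / 10 = 5.3.

5.3


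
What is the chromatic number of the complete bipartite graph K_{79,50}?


K_{79,50} is bipartite by definition: the two parts are independent sets, with every edge crossing between them.
Color all vertices in one part with color 1 and all vertices in the other part with color 2.
Since the graph has at least one edge, one color does not suffice.
Chromatic number = 2.

2


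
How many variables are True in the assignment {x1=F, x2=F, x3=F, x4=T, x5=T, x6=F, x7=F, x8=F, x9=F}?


The weight is the number of variables assigned True.
True variables: x4, x5.
Weight = 2.

2


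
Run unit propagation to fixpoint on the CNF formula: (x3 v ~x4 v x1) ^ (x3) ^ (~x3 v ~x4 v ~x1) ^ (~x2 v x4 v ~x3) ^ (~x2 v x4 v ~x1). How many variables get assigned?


Unit propagation repeatedly assigns the literal in any unit clause, then simplifies.
Assignments in order: x3 = T.
No further unit clauses remain.
Total variables assigned = 1.

1


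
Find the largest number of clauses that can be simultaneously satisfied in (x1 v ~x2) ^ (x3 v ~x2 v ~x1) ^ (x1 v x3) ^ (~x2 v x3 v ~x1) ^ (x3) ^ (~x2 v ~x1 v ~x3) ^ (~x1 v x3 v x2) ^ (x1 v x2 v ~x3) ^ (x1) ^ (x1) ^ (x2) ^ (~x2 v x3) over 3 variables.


Enumerate all 8 truth assignments.
For each, count how many of the 12 clauses are satisfied.
The formula is not fully satisfiable, so the maximum is below 12.
Maximum simultaneously satisfiable clauses = 11.

11


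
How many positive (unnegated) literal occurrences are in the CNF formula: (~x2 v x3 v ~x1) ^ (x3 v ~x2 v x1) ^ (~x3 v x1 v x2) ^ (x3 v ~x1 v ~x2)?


Scan each clause for unnegated literals.
Clause 1: 1 positive; Clause 2: 2 positive; Clause 3: 2 positive; Clause 4: 1 positive.
Total positive literal occurrences = 6.

6


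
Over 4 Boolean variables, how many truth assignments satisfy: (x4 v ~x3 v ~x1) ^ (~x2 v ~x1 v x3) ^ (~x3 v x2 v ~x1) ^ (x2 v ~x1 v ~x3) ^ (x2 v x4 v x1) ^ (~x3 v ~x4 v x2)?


Enumerate all 16 truth assignments over 4 variables.
Test each against every clause.
Satisfying assignments found: 8.

8


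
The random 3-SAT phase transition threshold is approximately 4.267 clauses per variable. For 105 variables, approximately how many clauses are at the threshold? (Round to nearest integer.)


The 3-SAT phase transition occurs at approximately 4.267 clauses per variable.
m = 4.267 * 105 = 448.035.
Rounded to nearest integer: 448.

448


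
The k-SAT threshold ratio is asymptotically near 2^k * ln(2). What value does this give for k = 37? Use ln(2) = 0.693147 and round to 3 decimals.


Using the asymptotic formula: threshold ~ 2^k * ln(2).
2^37 = 137438953472.
137438953472 * 0.693147 = 95265398282.256.

95265398282.256


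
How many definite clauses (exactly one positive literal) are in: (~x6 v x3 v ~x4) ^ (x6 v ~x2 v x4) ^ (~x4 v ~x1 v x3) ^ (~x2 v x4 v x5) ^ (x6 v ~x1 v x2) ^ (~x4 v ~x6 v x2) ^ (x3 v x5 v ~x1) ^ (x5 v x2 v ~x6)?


A definite clause has exactly one positive literal.
Clause 1: 1 positive -> definite
Clause 2: 2 positive -> not definite
Clause 3: 1 positive -> definite
Clause 4: 2 positive -> not definite
Clause 5: 2 positive -> not definite
Clause 6: 1 positive -> definite
Clause 7: 2 positive -> not definite
Clause 8: 2 positive -> not definite
Definite clause count = 3.

3


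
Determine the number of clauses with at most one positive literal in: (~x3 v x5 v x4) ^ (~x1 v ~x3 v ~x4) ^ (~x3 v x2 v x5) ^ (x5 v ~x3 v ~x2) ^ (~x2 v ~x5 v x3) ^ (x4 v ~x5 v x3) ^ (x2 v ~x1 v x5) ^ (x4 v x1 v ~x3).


A Horn clause has at most one positive literal.
Clause 1: 2 positive lit(s) -> not Horn
Clause 2: 0 positive lit(s) -> Horn
Clause 3: 2 positive lit(s) -> not Horn
Clause 4: 1 positive lit(s) -> Horn
Clause 5: 1 positive lit(s) -> Horn
Clause 6: 2 positive lit(s) -> not Horn
Clause 7: 2 positive lit(s) -> not Horn
Clause 8: 2 positive lit(s) -> not Horn
Total Horn clauses = 3.

3


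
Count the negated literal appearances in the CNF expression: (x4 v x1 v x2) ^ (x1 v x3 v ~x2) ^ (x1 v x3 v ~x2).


Scan each clause for negated literals.
Clause 1: 0 negative; Clause 2: 1 negative; Clause 3: 1 negative.
Total negative literal occurrences = 2.

2


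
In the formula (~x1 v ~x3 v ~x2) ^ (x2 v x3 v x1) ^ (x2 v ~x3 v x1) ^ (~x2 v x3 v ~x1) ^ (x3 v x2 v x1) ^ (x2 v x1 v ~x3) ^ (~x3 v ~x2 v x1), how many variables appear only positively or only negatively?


A pure literal appears in only one polarity across all clauses.
No pure literals found.
Count = 0.

0


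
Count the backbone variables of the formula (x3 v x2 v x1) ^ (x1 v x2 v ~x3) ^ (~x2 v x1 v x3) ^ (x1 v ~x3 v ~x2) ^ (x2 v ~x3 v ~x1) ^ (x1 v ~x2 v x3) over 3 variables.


Find all satisfying assignments: 3 model(s).
Check which variables have the same value in every model.
Fixed variables: x1=T.
Backbone size = 1.

1


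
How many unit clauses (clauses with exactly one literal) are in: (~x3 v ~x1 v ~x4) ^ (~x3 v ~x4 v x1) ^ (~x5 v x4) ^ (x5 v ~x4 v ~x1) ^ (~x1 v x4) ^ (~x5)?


A unit clause contains exactly one literal.
Unit clauses found: (~x5).
Count = 1.

1


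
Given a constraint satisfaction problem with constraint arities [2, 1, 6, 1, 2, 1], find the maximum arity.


The arities are: 2, 1, 6, 1, 2, 1.
Scan for the maximum value.
Maximum arity = 6.

6


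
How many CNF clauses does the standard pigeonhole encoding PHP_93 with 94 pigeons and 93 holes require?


The PHP encoding has two parts:
1) At-least-one-hole clauses: 94 (one per pigeon, each with 93 literals).
2) At-most-one-pigeon-per-hole clauses: 93 holes * C(94,2) = 93 * 4371 = 406503.
Total clauses = 94 + 406503 = 406597.

406597


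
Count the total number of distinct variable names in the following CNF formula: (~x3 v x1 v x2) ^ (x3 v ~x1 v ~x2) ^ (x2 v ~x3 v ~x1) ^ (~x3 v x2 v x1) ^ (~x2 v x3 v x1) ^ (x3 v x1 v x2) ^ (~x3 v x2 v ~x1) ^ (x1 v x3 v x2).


Identify each distinct variable in the formula.
Variables found: x1, x2, x3.
Total distinct variables = 3.

3


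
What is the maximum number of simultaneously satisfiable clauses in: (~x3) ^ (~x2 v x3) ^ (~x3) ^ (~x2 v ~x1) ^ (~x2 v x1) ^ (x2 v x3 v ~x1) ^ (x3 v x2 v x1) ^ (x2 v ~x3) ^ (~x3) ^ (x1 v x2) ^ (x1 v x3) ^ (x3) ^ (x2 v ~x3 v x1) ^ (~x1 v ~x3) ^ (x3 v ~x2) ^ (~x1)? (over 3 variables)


Enumerate all 8 truth assignments.
For each, count how many of the 16 clauses are satisfied.
The formula is not fully satisfiable, so the maximum is below 16.
Maximum simultaneously satisfiable clauses = 13.

13


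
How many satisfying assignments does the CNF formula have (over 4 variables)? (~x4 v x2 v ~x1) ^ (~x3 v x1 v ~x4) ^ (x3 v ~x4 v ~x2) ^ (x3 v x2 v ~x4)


Enumerate all 16 truth assignments over 4 variables.
Test each against every clause.
Satisfying assignments found: 9.

9


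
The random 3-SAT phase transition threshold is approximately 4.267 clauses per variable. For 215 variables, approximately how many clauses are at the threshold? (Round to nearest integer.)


The 3-SAT phase transition occurs at approximately 4.267 clauses per variable.
m = 4.267 * 215 = 917.405.
Rounded to nearest integer: 917.

917


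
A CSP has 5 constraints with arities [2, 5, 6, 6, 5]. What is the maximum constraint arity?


The arities are: 2, 5, 6, 6, 5.
Scan for the maximum value.
Maximum arity = 6.

6


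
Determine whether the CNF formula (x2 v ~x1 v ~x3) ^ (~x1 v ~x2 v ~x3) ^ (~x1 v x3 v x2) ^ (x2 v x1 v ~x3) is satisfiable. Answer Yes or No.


Check all 8 possible truth assignments.
Number of satisfying assignments found: 4.
The formula is satisfiable.

Yes


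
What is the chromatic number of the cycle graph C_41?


An odd cycle cannot be 2-colored: alternating two colors around the cycle returns to the start with a conflict.
Since 41 is odd, three colors are required (and three suffice).
Chromatic number = 3.

3


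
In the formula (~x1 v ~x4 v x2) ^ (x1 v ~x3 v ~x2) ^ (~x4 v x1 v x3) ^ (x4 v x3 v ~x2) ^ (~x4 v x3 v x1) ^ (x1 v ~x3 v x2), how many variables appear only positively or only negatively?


A pure literal appears in only one polarity across all clauses.
No pure literals found.
Count = 0.

0


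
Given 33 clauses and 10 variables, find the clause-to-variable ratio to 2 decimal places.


Clause-to-variable ratio = clauses / variables.
33 / 10 = 3.3.

3.3


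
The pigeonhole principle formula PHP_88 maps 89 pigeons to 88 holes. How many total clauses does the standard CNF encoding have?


The PHP encoding has two parts:
1) At-least-one-hole clauses: 89 (one per pigeon, each with 88 literals).
2) At-most-one-pigeon-per-hole clauses: 88 holes * C(89,2) = 88 * 3916 = 344608.
Total clauses = 89 + 344608 = 344697.

344697


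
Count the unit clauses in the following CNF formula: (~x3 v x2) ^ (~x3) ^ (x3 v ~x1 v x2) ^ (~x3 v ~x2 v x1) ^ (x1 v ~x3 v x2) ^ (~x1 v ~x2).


A unit clause contains exactly one literal.
Unit clauses found: (~x3).
Count = 1.

1


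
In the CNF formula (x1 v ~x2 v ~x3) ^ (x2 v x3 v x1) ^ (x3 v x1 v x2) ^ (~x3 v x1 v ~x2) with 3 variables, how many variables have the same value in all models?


Find all satisfying assignments: 6 model(s).
Check which variables have the same value in every model.
No variable is fixed across all models.
Backbone size = 0.

0


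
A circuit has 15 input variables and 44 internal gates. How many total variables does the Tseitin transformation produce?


The Tseitin transformation introduces one auxiliary variable per gate.
Total variables = inputs + gates = 15 + 44 = 59.

59


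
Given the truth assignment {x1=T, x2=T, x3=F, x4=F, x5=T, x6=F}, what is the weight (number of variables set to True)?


The weight is the number of variables assigned True.
True variables: x1, x2, x5.
Weight = 3.

3


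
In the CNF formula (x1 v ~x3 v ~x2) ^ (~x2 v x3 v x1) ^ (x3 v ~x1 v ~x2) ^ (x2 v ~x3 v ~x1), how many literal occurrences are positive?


Scan each clause for unnegated literals.
Clause 1: 1 positive; Clause 2: 2 positive; Clause 3: 1 positive; Clause 4: 1 positive.
Total positive literal occurrences = 5.

5


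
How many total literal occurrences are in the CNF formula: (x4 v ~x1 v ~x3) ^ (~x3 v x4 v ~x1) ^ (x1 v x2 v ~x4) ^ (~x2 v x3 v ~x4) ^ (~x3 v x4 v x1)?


Clause lengths: 3, 3, 3, 3, 3.
Sum = 3 + 3 + 3 + 3 + 3 = 15.

15


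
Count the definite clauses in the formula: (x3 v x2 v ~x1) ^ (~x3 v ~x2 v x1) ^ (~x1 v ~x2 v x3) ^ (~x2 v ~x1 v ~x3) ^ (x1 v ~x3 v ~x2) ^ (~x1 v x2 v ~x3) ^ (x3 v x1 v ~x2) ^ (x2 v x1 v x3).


A definite clause has exactly one positive literal.
Clause 1: 2 positive -> not definite
Clause 2: 1 positive -> definite
Clause 3: 1 positive -> definite
Clause 4: 0 positive -> not definite
Clause 5: 1 positive -> definite
Clause 6: 1 positive -> definite
Clause 7: 2 positive -> not definite
Clause 8: 3 positive -> not definite
Definite clause count = 4.

4


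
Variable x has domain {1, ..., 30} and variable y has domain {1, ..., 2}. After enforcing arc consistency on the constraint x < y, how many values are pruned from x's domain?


For the constraint x < y, x needs a supporting value in y's domain.
x can be at most 1 (one less than y's maximum).
Valid x values from domain: 1 out of 30.
Pruned = 30 - 1 = 29.

29


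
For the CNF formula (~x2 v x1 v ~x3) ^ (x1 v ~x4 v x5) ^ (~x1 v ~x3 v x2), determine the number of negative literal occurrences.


Scan each clause for negated literals.
Clause 1: 2 negative; Clause 2: 1 negative; Clause 3: 2 negative.
Total negative literal occurrences = 5.

5


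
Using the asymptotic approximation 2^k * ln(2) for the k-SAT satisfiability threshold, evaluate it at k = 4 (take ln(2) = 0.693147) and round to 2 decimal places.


Using the asymptotic formula: threshold ~ 2^k * ln(2).
2^4 = 16.
16 * 0.693147 = 11.09.

11.09


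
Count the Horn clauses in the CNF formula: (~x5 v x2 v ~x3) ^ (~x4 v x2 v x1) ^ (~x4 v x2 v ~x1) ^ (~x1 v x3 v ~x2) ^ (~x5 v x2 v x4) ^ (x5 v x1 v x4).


A Horn clause has at most one positive literal.
Clause 1: 1 positive lit(s) -> Horn
Clause 2: 2 positive lit(s) -> not Horn
Clause 3: 1 positive lit(s) -> Horn
Clause 4: 1 positive lit(s) -> Horn
Clause 5: 2 positive lit(s) -> not Horn
Clause 6: 3 positive lit(s) -> not Horn
Total Horn clauses = 3.

3


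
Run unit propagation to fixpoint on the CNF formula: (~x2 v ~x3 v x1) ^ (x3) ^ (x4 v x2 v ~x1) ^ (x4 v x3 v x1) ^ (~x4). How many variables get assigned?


Unit propagation repeatedly assigns the literal in any unit clause, then simplifies.
Assignments in order: x3 = T, x4 = F.
No further unit clauses remain.
Total variables assigned = 2.

2


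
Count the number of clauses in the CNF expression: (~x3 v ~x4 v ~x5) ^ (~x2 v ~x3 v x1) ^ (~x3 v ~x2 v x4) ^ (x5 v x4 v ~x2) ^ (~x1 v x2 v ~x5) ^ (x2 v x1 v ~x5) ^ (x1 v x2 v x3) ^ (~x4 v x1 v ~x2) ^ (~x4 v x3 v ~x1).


Each group enclosed in parentheses joined by ^ is one clause.
Counting the conjuncts: 9 clauses.

9


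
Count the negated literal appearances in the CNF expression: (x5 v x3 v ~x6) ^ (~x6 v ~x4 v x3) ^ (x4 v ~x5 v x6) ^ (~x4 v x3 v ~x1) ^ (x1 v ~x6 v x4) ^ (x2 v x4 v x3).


Scan each clause for negated literals.
Clause 1: 1 negative; Clause 2: 2 negative; Clause 3: 1 negative; Clause 4: 2 negative; Clause 5: 1 negative; Clause 6: 0 negative.
Total negative literal occurrences = 7.

7


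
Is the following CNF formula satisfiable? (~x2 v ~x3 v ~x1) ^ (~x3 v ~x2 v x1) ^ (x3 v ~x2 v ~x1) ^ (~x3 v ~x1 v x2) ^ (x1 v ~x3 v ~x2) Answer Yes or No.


Check all 8 possible truth assignments.
Number of satisfying assignments found: 4.
The formula is satisfiable.

Yes


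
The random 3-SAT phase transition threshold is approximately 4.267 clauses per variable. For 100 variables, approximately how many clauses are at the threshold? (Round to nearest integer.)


The 3-SAT phase transition occurs at approximately 4.267 clauses per variable.
m = 4.267 * 100 = 426.7.
Rounded to nearest integer: 427.

427


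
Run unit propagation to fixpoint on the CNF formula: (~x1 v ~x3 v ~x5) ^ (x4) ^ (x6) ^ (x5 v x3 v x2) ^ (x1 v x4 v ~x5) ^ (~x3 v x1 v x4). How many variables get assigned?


Unit propagation repeatedly assigns the literal in any unit clause, then simplifies.
Assignments in order: x4 = T, x6 = T.
No further unit clauses remain.
Total variables assigned = 2.

2


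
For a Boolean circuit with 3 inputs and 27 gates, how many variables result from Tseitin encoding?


The Tseitin transformation introduces one auxiliary variable per gate.
Total variables = inputs + gates = 3 + 27 = 30.

30


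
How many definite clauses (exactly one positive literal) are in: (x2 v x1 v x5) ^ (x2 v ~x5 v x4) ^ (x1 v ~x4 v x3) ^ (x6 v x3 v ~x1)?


A definite clause has exactly one positive literal.
Clause 1: 3 positive -> not definite
Clause 2: 2 positive -> not definite
Clause 3: 2 positive -> not definite
Clause 4: 2 positive -> not definite
Definite clause count = 0.

0


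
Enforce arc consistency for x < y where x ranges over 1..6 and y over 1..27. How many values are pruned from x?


For the constraint x < y, x needs a supporting value in y's domain.
x can be at most 26 (one less than y's maximum).
Valid x values from domain: 6 out of 6.
Pruned = 6 - 6 = 0.

0


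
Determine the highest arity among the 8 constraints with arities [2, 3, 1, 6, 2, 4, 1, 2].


The arities are: 2, 3, 1, 6, 2, 4, 1, 2.
Scan for the maximum value.
Maximum arity = 6.

6


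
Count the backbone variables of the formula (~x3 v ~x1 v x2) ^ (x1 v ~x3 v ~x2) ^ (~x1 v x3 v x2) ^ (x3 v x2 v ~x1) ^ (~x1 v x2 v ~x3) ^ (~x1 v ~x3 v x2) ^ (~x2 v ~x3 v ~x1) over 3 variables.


Find all satisfying assignments: 4 model(s).
Check which variables have the same value in every model.
No variable is fixed across all models.
Backbone size = 0.

0


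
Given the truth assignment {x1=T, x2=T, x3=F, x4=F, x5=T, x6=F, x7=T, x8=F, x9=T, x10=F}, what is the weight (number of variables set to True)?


The weight is the number of variables assigned True.
True variables: x1, x2, x5, x7, x9.
Weight = 5.

5


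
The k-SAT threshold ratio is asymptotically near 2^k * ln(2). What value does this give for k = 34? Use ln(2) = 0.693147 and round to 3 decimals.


Using the asymptotic formula: threshold ~ 2^k * ln(2).
2^34 = 17179869184.
17179869184 * 0.693147 = 11908174785.282.

11908174785.282


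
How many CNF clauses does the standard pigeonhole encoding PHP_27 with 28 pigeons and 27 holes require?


The PHP encoding has two parts:
1) At-least-one-hole clauses: 28 (one per pigeon, each with 27 literals).
2) At-most-one-pigeon-per-hole clauses: 27 holes * C(28,2) = 27 * 378 = 10206.
Total clauses = 28 + 10206 = 10234.

10234


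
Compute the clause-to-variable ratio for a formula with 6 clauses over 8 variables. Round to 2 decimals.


Clause-to-variable ratio = clauses / variables.
6 / 8 = 0.75.

0.75


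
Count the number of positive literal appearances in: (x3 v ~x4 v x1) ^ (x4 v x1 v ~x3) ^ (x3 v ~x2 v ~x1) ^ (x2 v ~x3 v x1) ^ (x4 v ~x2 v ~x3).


Scan each clause for unnegated literals.
Clause 1: 2 positive; Clause 2: 2 positive; Clause 3: 1 positive; Clause 4: 2 positive; Clause 5: 1 positive.
Total positive literal occurrences = 8.

8


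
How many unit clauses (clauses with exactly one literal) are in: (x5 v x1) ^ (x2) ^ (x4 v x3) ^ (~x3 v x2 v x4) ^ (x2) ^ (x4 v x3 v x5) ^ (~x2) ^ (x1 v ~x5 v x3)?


A unit clause contains exactly one literal.
Unit clauses found: (x2), (x2), (~x2).
Count = 3.

3


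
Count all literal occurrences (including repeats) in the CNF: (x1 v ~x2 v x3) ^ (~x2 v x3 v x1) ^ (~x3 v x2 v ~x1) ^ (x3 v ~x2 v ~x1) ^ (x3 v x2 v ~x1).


Clause lengths: 3, 3, 3, 3, 3.
Sum = 3 + 3 + 3 + 3 + 3 = 15.

15


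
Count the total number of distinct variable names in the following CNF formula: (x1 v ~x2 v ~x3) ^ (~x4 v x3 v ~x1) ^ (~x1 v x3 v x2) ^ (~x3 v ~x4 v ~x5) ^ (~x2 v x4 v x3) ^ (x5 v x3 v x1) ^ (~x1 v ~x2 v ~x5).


Identify each distinct variable in the formula.
Variables found: x1, x2, x3, x4, x5.
Total distinct variables = 5.

5


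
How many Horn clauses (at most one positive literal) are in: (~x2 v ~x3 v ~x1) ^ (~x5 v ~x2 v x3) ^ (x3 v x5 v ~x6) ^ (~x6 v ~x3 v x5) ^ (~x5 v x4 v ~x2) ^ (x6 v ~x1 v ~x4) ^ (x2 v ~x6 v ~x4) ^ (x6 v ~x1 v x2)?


A Horn clause has at most one positive literal.
Clause 1: 0 positive lit(s) -> Horn
Clause 2: 1 positive lit(s) -> Horn
Clause 3: 2 positive lit(s) -> not Horn
Clause 4: 1 positive lit(s) -> Horn
Clause 5: 1 positive lit(s) -> Horn
Clause 6: 1 positive lit(s) -> Horn
Clause 7: 1 positive lit(s) -> Horn
Clause 8: 2 positive lit(s) -> not Horn
Total Horn clauses = 6.

6


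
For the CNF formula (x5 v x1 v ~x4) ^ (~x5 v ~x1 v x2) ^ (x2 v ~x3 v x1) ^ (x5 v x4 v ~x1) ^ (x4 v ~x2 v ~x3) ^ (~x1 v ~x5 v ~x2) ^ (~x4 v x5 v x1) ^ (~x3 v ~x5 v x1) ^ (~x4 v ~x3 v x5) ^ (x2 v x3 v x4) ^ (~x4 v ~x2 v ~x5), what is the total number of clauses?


Each group enclosed in parentheses joined by ^ is one clause.
Counting the conjuncts: 11 clauses.

11


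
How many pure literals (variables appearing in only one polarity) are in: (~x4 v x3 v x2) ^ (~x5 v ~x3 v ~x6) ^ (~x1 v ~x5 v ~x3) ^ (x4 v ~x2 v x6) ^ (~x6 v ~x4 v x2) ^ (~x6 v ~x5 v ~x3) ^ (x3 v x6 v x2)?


A pure literal appears in only one polarity across all clauses.
Pure literals: x1 (negative only), x5 (negative only).
Count = 2.

2


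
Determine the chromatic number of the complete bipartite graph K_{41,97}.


K_{41,97} is bipartite by definition: the two parts are independent sets, with every edge crossing between them.
Color all vertices in one part with color 1 and all vertices in the other part with color 2.
Since the graph has at least one edge, one color does not suffice.
Chromatic number = 2.

2


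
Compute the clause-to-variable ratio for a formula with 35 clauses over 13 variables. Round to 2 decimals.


Clause-to-variable ratio = clauses / variables.
35 / 13 = 2.69.

2.69


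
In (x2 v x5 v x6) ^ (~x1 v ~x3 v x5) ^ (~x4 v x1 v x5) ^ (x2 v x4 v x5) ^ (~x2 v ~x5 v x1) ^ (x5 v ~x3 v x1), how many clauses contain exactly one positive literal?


A definite clause has exactly one positive literal.
Clause 1: 3 positive -> not definite
Clause 2: 1 positive -> definite
Clause 3: 2 positive -> not definite
Clause 4: 3 positive -> not definite
Clause 5: 1 positive -> definite
Clause 6: 2 positive -> not definite
Definite clause count = 2.

2


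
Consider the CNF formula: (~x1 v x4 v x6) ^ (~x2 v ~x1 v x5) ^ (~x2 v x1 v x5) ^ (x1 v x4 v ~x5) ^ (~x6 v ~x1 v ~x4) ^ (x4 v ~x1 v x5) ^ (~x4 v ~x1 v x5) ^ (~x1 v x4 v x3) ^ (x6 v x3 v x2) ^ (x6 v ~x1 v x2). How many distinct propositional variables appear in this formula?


Identify each distinct variable in the formula.
Variables found: x1, x2, x3, x4, x5, x6.
Total distinct variables = 6.

6


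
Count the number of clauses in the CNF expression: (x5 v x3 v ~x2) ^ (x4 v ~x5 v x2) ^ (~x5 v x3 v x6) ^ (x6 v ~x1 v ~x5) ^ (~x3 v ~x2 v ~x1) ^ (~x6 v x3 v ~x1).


Each group enclosed in parentheses joined by ^ is one clause.
Counting the conjuncts: 6 clauses.

6


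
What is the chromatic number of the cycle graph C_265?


An odd cycle cannot be 2-colored: alternating two colors around the cycle returns to the start with a conflict.
Since 265 is odd, three colors are required (and three suffice).
Chromatic number = 3.

3


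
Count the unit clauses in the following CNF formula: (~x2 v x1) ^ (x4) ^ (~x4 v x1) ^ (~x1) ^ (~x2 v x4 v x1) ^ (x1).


A unit clause contains exactly one literal.
Unit clauses found: (x4), (~x1), (x1).
Count = 3.

3


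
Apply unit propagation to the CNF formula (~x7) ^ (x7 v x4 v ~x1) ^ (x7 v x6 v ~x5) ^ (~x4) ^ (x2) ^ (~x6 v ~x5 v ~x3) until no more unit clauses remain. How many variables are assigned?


Unit propagation repeatedly assigns the literal in any unit clause, then simplifies.
Assignments in order: x7 = F, x4 = F, x1 = F, x2 = T.
No further unit clauses remain.
Total variables assigned = 4.

4


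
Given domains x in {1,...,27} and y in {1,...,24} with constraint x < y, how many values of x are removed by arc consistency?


For the constraint x < y, x needs a supporting value in y's domain.
x can be at most 23 (one less than y's maximum).
Valid x values from domain: 23 out of 27.
Pruned = 27 - 23 = 4.

4


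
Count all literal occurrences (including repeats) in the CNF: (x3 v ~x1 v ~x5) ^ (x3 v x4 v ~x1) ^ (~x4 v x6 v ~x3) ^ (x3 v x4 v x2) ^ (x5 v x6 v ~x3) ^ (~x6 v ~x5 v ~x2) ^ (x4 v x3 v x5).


Clause lengths: 3, 3, 3, 3, 3, 3, 3.
Sum = 3 + 3 + 3 + 3 + 3 + 3 + 3 = 21.

21


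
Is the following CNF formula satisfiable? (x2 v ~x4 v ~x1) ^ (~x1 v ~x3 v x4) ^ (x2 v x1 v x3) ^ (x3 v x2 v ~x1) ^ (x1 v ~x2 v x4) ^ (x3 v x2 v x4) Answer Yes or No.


Check all 16 possible truth assignments.
Number of satisfying assignments found: 7.
The formula is satisfiable.

Yes


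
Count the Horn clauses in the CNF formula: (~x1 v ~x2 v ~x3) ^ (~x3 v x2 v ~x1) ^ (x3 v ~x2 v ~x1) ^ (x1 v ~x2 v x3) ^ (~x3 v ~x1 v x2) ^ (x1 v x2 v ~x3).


A Horn clause has at most one positive literal.
Clause 1: 0 positive lit(s) -> Horn
Clause 2: 1 positive lit(s) -> Horn
Clause 3: 1 positive lit(s) -> Horn
Clause 4: 2 positive lit(s) -> not Horn
Clause 5: 1 positive lit(s) -> Horn
Clause 6: 2 positive lit(s) -> not Horn
Total Horn clauses = 4.

4


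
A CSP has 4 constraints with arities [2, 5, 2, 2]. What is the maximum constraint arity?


The arities are: 2, 5, 2, 2.
Scan for the maximum value.
Maximum arity = 5.

5


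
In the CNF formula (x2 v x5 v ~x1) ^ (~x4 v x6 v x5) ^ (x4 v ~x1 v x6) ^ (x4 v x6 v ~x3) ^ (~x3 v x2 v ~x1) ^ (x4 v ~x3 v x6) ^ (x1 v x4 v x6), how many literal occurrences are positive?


Scan each clause for unnegated literals.
Clause 1: 2 positive; Clause 2: 2 positive; Clause 3: 2 positive; Clause 4: 2 positive; Clause 5: 1 positive; Clause 6: 2 positive; Clause 7: 3 positive.
Total positive literal occurrences = 14.

14


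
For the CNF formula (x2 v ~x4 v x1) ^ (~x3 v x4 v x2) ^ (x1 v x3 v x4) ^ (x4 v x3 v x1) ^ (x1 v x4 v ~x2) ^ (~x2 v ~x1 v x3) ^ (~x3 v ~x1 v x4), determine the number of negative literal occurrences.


Scan each clause for negated literals.
Clause 1: 1 negative; Clause 2: 1 negative; Clause 3: 0 negative; Clause 4: 0 negative; Clause 5: 1 negative; Clause 6: 2 negative; Clause 7: 2 negative.
Total negative literal occurrences = 7.

7


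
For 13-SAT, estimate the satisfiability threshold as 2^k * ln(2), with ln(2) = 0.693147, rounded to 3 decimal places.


Using the asymptotic formula: threshold ~ 2^k * ln(2).
2^13 = 8192.
8192 * 0.693147 = 5678.26.

5678.26


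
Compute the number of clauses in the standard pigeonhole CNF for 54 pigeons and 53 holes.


The PHP encoding has two parts:
1) At-least-one-hole clauses: 54 (one per pigeon, each with 53 literals).
2) At-most-one-pigeon-per-hole clauses: 53 holes * C(54,2) = 53 * 1431 = 75843.
Total clauses = 54 + 75843 = 75897.

75897


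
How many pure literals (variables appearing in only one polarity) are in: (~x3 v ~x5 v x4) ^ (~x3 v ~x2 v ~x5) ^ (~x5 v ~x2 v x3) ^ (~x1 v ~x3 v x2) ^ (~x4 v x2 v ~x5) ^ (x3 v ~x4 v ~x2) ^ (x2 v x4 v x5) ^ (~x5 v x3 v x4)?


A pure literal appears in only one polarity across all clauses.
Pure literals: x1 (negative only).
Count = 1.

1


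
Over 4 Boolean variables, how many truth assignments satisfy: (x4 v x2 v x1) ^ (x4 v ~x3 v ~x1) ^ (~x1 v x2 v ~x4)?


Enumerate all 16 truth assignments over 4 variables.
Test each against every clause.
Satisfying assignments found: 10.

10


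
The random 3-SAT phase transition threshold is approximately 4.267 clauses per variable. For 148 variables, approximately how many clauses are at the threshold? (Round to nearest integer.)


The 3-SAT phase transition occurs at approximately 4.267 clauses per variable.
m = 4.267 * 148 = 631.516.
Rounded to nearest integer: 632.

632


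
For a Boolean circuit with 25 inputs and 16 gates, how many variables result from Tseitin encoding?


The Tseitin transformation introduces one auxiliary variable per gate.
Total variables = inputs + gates = 25 + 16 = 41.

41


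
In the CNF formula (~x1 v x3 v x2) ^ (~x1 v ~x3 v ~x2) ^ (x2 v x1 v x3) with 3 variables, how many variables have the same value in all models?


Find all satisfying assignments: 5 model(s).
Check which variables have the same value in every model.
No variable is fixed across all models.
Backbone size = 0.

0


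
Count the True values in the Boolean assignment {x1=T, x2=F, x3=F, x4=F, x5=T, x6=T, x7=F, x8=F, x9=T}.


The weight is the number of variables assigned True.
True variables: x1, x5, x6, x9.
Weight = 4.

4


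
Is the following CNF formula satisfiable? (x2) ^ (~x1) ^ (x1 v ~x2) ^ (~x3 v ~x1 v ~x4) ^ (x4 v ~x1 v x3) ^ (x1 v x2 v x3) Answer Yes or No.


Check all 16 possible truth assignments.
Number of satisfying assignments found: 0.
The formula is unsatisfiable.

No


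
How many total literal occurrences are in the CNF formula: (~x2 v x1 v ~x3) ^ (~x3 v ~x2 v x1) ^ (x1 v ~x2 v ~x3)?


Clause lengths: 3, 3, 3.
Sum = 3 + 3 + 3 = 9.

9


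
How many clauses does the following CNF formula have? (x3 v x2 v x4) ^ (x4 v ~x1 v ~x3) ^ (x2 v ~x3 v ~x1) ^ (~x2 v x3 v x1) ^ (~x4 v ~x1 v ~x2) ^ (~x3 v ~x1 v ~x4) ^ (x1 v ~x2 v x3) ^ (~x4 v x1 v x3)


Each group enclosed in parentheses joined by ^ is one clause.
Counting the conjuncts: 8 clauses.

8


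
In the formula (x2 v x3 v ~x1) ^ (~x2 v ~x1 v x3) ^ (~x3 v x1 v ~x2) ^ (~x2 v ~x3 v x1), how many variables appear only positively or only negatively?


A pure literal appears in only one polarity across all clauses.
No pure literals found.
Count = 0.

0


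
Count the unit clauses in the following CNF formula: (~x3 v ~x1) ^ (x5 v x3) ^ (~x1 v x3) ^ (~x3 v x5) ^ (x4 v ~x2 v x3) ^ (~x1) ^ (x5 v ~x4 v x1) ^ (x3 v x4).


A unit clause contains exactly one literal.
Unit clauses found: (~x1).
Count = 1.

1


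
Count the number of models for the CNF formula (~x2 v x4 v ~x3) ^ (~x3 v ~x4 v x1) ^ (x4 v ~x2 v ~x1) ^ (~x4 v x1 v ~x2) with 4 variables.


Enumerate all 16 truth assignments over 4 variables.
Test each against every clause.
Satisfying assignments found: 10.

10


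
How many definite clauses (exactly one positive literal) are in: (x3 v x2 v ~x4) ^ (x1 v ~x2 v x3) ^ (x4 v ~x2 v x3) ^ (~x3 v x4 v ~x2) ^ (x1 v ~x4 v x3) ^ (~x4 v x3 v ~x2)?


A definite clause has exactly one positive literal.
Clause 1: 2 positive -> not definite
Clause 2: 2 positive -> not definite
Clause 3: 2 positive -> not definite
Clause 4: 1 positive -> definite
Clause 5: 2 positive -> not definite
Clause 6: 1 positive -> definite
Definite clause count = 2.

2


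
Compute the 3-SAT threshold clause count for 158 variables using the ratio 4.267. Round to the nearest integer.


The 3-SAT phase transition occurs at approximately 4.267 clauses per variable.
m = 4.267 * 158 = 674.186.
Rounded to nearest integer: 674.

674


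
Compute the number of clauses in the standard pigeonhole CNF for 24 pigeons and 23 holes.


The PHP encoding has two parts:
1) At-least-one-hole clauses: 24 (one per pigeon, each with 23 literals).
2) At-most-one-pigeon-per-hole clauses: 23 holes * C(24,2) = 23 * 276 = 6348.
Total clauses = 24 + 6348 = 6372.

6372


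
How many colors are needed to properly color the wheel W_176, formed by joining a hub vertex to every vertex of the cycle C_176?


W_176 consists of the cycle C_176 together with a hub vertex adjacent to every cycle vertex.
The cycle C_176 needs 2 colors (even cycle -> 2).
The hub is adjacent to every cycle vertex, so it must receive a new color distinct from all of them.
Chromatic number = 2 + 1 = 3.

3


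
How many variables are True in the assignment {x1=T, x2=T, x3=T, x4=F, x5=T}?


The weight is the number of variables assigned True.
True variables: x1, x2, x3, x5.
Weight = 4.

4


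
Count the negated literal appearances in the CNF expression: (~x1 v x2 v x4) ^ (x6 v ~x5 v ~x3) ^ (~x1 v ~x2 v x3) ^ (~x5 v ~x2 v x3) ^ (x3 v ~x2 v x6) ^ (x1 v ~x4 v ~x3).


Scan each clause for negated literals.
Clause 1: 1 negative; Clause 2: 2 negative; Clause 3: 2 negative; Clause 4: 2 negative; Clause 5: 1 negative; Clause 6: 2 negative.
Total negative literal occurrences = 10.

10


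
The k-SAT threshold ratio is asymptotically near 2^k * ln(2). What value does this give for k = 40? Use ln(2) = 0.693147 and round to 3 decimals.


Using the asymptotic formula: threshold ~ 2^k * ln(2).
2^40 = 1099511627776.
1099511627776 * 0.693147 = 762123186258.051.

762123186258.051


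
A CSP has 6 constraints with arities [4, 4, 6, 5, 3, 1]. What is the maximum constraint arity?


The arities are: 4, 4, 6, 5, 3, 1.
Scan for the maximum value.
Maximum arity = 6.

6


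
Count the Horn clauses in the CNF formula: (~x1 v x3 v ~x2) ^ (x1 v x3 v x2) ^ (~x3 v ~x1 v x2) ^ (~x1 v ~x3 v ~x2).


A Horn clause has at most one positive literal.
Clause 1: 1 positive lit(s) -> Horn
Clause 2: 3 positive lit(s) -> not Horn
Clause 3: 1 positive lit(s) -> Horn
Clause 4: 0 positive lit(s) -> Horn
Total Horn clauses = 3.

3


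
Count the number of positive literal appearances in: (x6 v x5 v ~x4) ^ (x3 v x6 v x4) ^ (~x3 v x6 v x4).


Scan each clause for unnegated literals.
Clause 1: 2 positive; Clause 2: 3 positive; Clause 3: 2 positive.
Total positive literal occurrences = 7.

7


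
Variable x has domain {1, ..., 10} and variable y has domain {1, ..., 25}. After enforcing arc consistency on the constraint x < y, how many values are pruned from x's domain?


For the constraint x < y, x needs a supporting value in y's domain.
x can be at most 24 (one less than y's maximum).
Valid x values from domain: 10 out of 10.
Pruned = 10 - 10 = 0.

0


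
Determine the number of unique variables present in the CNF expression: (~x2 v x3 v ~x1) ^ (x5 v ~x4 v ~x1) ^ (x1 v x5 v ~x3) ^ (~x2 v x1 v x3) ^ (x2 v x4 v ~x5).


Identify each distinct variable in the formula.
Variables found: x1, x2, x3, x4, x5.
Total distinct variables = 5.

5


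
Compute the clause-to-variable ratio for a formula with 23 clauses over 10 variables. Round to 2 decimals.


Clause-to-variable ratio = clauses / variables.
23 / 10 = 2.3.

2.3


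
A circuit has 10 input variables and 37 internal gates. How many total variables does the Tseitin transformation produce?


The Tseitin transformation introduces one auxiliary variable per gate.
Total variables = inputs + gates = 10 + 37 = 47.

47


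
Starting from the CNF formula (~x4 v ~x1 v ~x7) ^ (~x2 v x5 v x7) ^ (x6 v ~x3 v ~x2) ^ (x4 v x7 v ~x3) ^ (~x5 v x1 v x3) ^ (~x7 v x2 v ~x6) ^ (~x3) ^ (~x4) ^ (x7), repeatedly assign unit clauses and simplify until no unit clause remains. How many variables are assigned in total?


Unit propagation repeatedly assigns the literal in any unit clause, then simplifies.
Assignments in order: x3 = F, x4 = F, x7 = T.
No further unit clauses remain.
Total variables assigned = 3.

3


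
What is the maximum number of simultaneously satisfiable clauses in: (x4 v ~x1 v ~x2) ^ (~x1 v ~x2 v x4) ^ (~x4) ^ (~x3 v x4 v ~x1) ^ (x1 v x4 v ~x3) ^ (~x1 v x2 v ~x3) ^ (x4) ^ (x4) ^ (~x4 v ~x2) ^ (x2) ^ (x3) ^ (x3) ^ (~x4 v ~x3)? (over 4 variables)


Enumerate all 16 truth assignments.
For each, count how many of the 13 clauses are satisfied.
The formula is not fully satisfiable, so the maximum is below 13.
Maximum simultaneously satisfiable clauses = 10.

10


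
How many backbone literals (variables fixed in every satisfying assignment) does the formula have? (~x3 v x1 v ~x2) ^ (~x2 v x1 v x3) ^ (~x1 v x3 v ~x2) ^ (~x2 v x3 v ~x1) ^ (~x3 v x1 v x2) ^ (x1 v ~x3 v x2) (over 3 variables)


Find all satisfying assignments: 4 model(s).
Check which variables have the same value in every model.
No variable is fixed across all models.
Backbone size = 0.

0


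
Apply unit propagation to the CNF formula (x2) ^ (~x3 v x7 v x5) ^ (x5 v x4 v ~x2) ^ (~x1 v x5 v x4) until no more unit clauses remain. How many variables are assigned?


Unit propagation repeatedly assigns the literal in any unit clause, then simplifies.
Assignments in order: x2 = T.
No further unit clauses remain.
Total variables assigned = 1.

1


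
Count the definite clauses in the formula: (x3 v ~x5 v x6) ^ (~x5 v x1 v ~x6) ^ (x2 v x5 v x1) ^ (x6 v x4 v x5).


A definite clause has exactly one positive literal.
Clause 1: 2 positive -> not definite
Clause 2: 1 positive -> definite
Clause 3: 3 positive -> not definite
Clause 4: 3 positive -> not definite
Definite clause count = 1.

1


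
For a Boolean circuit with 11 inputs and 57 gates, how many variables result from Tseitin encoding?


The Tseitin transformation introduces one auxiliary variable per gate.
Total variables = inputs + gates = 11 + 57 = 68.

68


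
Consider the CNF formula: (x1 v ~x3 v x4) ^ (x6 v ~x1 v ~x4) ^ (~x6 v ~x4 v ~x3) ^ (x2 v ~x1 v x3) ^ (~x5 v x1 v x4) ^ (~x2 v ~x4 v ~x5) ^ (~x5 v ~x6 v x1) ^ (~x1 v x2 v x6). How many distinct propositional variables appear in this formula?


Identify each distinct variable in the formula.
Variables found: x1, x2, x3, x4, x5, x6.
Total distinct variables = 6.

6


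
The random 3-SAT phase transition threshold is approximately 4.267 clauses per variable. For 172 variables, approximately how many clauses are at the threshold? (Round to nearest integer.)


The 3-SAT phase transition occurs at approximately 4.267 clauses per variable.
m = 4.267 * 172 = 733.924.
Rounded to nearest integer: 734.

734


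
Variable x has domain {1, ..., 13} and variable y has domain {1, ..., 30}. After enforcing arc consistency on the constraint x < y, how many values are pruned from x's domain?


For the constraint x < y, x needs a supporting value in y's domain.
x can be at most 29 (one less than y's maximum).
Valid x values from domain: 13 out of 13.
Pruned = 13 - 13 = 0.

0


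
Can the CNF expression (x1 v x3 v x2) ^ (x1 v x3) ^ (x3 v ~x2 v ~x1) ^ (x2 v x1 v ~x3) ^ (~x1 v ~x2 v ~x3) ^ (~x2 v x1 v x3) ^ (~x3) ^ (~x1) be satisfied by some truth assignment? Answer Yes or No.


Check all 8 possible truth assignments.
Number of satisfying assignments found: 0.
The formula is unsatisfiable.

No


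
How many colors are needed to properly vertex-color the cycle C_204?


A cycle on an even number of vertices is bipartite: alternate two colors around the cycle.
Since 204 is even, two colors suffice, and at least two are needed because the graph has edges.
Chromatic number = 2.

2


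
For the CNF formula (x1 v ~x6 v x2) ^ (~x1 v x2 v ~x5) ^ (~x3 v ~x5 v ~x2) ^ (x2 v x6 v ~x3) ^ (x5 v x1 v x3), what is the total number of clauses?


Each group enclosed in parentheses joined by ^ is one clause.
Counting the conjuncts: 5 clauses.

5
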